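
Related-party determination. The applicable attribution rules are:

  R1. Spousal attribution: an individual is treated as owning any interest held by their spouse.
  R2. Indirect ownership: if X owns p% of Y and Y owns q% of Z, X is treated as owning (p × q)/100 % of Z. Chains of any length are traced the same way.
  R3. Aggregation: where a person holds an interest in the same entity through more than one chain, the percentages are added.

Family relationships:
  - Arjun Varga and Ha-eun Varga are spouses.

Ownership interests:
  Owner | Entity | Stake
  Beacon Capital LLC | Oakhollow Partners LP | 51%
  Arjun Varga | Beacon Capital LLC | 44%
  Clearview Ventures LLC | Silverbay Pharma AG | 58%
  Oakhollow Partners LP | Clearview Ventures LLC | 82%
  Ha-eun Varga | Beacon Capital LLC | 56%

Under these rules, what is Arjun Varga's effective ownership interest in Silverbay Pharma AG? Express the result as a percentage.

24.2556%

By spousal attribution (R1), Arjun Varga is treated as also owning Ha-eun Varga's interest in Beacon Capital LLC, giving 44% + 56% = 100%.
Chain via Beacon Capital LLC → Oakhollow Partners LP → Clearview Ventures LLC (R2): 100% × 51% × 82% × 58% = 24.2556% of Silverbay Pharma AG.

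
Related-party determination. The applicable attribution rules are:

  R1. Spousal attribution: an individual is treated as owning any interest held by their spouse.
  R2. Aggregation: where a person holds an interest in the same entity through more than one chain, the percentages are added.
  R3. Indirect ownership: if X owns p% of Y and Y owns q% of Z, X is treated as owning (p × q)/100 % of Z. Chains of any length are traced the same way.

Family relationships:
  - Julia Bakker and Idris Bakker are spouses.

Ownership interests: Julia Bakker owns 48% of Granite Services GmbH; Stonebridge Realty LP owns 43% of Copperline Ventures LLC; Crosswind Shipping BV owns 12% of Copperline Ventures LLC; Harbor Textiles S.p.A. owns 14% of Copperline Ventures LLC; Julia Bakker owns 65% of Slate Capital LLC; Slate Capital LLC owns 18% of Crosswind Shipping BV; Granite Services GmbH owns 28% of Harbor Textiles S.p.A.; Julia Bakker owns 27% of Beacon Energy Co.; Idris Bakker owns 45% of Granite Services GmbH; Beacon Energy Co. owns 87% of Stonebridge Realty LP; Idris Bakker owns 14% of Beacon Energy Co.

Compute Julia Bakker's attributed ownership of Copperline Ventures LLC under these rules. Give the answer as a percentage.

20.3877%

By spousal attribution (R1), Julia Bakker is treated as also owning Idris Bakker's interest in Granite Services GmbH, giving 48% + 45% = 93%.
By spousal attribution (R1), Julia Bakker is treated as also owning Idris Bakker's interest in Beacon Energy Co, giving 27% + 14% = 41%.
Chain via Granite Services GmbH → Harbor Textiles S.p.A. (R3): 93% × 28% × 14% = 3.6456% of Copperline Ventures LLC.
Chain via Slate Capital LLC → Crosswind Shipping BV (R3): 65% × 18% × 12% = 1.404% of Copperline Ventures LLC.
Chain via Beacon Energy Co. → Stonebridge Realty LP (R3): 41% × 87% × 43% = 15.3381% of Copperline Ventures LLC.
Aggregating (R2): 3.6456% + 1.404% + 15.3381% = 20.3877%.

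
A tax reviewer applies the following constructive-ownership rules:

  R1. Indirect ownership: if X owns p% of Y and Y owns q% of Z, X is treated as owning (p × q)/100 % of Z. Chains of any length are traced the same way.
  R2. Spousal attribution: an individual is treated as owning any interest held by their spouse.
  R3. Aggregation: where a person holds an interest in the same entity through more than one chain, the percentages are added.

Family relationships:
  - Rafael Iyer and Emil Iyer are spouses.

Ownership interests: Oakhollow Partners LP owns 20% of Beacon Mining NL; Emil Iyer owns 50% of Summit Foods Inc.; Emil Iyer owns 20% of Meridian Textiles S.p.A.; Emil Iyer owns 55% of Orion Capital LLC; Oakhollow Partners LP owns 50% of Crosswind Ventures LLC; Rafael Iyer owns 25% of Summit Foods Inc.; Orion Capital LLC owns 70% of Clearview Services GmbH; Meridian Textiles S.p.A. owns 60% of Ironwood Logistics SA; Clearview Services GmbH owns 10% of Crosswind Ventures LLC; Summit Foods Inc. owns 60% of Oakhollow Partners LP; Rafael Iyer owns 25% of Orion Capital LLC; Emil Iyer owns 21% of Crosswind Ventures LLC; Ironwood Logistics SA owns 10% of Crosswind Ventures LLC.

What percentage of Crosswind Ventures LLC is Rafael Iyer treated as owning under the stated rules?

By spousal attribution (R2), Rafael Iyer is treated as also owning Emil Iyer's interest in Orion Capital LLC, giving 25% + 55% = 80%.
By spousal attribution (R2), Rafael Iyer is treated as also owning Emil Iyer's interest in Summit Foods Inc, giving 25% + 50% = 75%.
By spousal attribution (R2), Rafael Iyer is treated as owning Emil Iyer's 20% interest in Meridian Textiles S.p.A.
By spousal attribution (R2), Rafael Iyer is treated as owning Emil Iyer's 21% interest in Crosswind Ventures LLC.
Chain via Orion Capital LLC → Clearview Services GmbH (R1): 80% × 70% × 10% = 5.6% of Crosswind Ventures LLC.
Chain via Summit Foods Inc. → Oakhollow Partners LP (R1): 75% × 60% × 50% = 22.5% of Crosswind Ventures LLC.
Chain via Meridian Textiles S.p.A. → Ironwood Logistics SA (R1): 20% × 60% × 10% = 1.2% of Crosswind Ventures LLC.
Direct interest in Crosswind Ventures LLC: 21%.
Aggregating (R3): 5.6% + 22.5% + 1.2% + 21% = 50.3%.

50.3%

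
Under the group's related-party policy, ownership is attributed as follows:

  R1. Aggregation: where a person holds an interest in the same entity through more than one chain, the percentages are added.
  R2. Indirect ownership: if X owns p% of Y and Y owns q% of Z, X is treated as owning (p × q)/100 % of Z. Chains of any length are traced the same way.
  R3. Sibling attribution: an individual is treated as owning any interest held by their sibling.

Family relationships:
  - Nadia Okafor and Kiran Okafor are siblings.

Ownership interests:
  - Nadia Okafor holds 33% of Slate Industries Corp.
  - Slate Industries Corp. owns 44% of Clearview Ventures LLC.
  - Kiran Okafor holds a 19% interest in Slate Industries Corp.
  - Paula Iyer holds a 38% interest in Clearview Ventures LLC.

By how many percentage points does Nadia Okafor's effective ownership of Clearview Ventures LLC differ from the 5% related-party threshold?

17.88

By sibling attribution (R3), Nadia Okafor is treated as also owning Kiran Okafor's interest in Slate Industries Corp, giving 33% + 19% = 52%.
Chain via Slate Industries Corp. (R2): 52% × 44% = 22.88% of Clearview Ventures LLC.
22.88% exceeds the 5% threshold by 17.88 percentage points.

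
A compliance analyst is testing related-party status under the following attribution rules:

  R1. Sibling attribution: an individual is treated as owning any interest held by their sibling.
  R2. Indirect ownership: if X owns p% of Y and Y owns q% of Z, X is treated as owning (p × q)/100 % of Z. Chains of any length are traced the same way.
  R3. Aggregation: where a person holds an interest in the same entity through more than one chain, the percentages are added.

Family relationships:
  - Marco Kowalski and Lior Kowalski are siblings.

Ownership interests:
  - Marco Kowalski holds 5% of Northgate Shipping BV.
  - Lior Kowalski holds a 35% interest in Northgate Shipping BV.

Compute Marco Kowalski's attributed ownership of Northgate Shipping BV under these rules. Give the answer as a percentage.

By sibling attribution (R1), Marco Kowalski is treated as also owning Lior Kowalski's interest in Northgate Shipping BV, giving 5% + 35% = 40%.
Direct interest in Northgate Shipping BV: 40%.

40%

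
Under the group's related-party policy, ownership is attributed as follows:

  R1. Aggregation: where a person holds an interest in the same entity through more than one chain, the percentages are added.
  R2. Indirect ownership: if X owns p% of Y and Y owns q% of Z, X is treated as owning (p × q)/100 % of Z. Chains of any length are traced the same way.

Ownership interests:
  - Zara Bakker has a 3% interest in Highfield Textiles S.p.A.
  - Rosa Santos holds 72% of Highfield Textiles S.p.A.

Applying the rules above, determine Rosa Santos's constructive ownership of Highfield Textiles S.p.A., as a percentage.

72%

Direct interest in Highfield Textiles S.p.A: 72%.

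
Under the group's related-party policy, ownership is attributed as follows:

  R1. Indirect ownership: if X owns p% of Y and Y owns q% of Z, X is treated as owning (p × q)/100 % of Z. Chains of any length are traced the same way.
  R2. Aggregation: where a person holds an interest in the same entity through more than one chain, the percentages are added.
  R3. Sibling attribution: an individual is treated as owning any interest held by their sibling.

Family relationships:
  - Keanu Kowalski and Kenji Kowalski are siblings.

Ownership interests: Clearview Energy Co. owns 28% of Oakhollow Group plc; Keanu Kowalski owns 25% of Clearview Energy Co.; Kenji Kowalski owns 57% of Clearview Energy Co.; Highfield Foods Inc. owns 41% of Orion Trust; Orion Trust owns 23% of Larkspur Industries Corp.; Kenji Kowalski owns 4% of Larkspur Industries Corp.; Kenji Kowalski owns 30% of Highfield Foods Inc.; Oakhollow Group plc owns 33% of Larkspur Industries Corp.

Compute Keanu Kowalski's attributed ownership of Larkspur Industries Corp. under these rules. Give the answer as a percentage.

By sibling attribution (R3), Keanu Kowalski is treated as also owning Kenji Kowalski's interest in Clearview Energy Co, giving 25% + 57% = 82%.
By sibling attribution (R3), Keanu Kowalski is treated as owning Kenji Kowalski's 30% interest in Highfield Foods Inc.
By sibling attribution (R3), Keanu Kowalski is treated as owning Kenji Kowalski's 4% interest in Larkspur Industries Corp.
Chain via Clearview Energy Co. → Oakhollow Group plc (R1): 82% × 28% × 33% = 7.5768% of Larkspur Industries Corp.
Chain via Highfield Foods Inc. → Orion Trust (R1): 30% × 41% × 23% = 2.829% of Larkspur Industries Corp.
Direct interest in Larkspur Industries Corp: 4%.
Aggregating (R2): 7.5768% + 2.829% + 4% = 14.4058%.

14.4058%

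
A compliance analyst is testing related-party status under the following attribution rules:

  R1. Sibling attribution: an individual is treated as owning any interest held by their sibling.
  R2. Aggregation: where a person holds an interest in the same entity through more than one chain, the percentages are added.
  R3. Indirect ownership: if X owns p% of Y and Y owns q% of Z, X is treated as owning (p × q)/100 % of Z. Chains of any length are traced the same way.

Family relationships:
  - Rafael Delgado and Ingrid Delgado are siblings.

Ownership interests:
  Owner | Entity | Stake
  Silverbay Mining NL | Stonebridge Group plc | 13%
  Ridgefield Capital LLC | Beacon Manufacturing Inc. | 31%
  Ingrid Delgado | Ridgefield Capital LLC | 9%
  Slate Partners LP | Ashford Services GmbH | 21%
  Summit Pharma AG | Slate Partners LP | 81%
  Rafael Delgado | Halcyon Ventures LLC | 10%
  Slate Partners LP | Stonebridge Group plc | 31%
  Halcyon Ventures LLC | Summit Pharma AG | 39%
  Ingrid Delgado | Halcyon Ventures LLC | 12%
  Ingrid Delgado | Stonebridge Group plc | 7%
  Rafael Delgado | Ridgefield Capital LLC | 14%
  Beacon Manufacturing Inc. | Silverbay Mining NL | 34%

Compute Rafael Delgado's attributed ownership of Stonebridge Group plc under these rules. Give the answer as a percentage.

By sibling attribution (R1), Rafael Delgado is treated as also owning Ingrid Delgado's interest in Ridgefield Capital LLC, giving 14% + 9% = 23%.
By sibling attribution (R1), Rafael Delgado is treated as also owning Ingrid Delgado's interest in Halcyon Ventures LLC, giving 10% + 12% = 22%.
By sibling attribution (R1), Rafael Delgado is treated as owning Ingrid Delgado's 7% interest in Stonebridge Group plc.
Chain via Ridgefield Capital LLC → Beacon Manufacturing Inc. → Silverbay Mining NL (R3): 23% × 31% × 34% × 13% = 0.315146% of Stonebridge Group plc.
Chain via Halcyon Ventures LLC → Summit Pharma AG → Slate Partners LP (R3): 22% × 39% × 81% × 31% = 2.154438% of Stonebridge Group plc.
Direct interest in Stonebridge Group plc: 7%.
Aggregating (R2): 0.315146% + 2.154438% + 7% = 9.469584%.

9.469584%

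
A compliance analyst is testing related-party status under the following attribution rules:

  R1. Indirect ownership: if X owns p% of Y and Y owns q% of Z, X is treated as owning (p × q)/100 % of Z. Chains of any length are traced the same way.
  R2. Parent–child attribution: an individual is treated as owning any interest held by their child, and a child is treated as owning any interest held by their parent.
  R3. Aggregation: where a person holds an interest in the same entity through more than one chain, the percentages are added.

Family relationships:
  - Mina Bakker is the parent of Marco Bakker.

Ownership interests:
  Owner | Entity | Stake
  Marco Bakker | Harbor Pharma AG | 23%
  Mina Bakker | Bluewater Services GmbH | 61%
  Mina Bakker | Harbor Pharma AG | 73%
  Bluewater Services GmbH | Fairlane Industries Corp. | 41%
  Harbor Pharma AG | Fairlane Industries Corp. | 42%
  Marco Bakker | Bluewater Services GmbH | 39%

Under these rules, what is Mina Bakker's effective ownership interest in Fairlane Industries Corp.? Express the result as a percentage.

By parent–child attribution (R2), Mina Bakker is treated as also owning Marco Bakker's interest in Harbor Pharma AG, giving 73% + 23% = 96%.
By parent–child attribution (R2), Mina Bakker is treated as also owning Marco Bakker's interest in Bluewater Services GmbH, giving 61% + 39% = 100%.
Chain via Harbor Pharma AG (R1): 96% × 42% = 40.32% of Fairlane Industries Corp.
Chain via Bluewater Services GmbH (R1): 100% × 41% = 41% of Fairlane Industries Corp.
Aggregating (R3): 40.32% + 41% = 81.32%.

81.32%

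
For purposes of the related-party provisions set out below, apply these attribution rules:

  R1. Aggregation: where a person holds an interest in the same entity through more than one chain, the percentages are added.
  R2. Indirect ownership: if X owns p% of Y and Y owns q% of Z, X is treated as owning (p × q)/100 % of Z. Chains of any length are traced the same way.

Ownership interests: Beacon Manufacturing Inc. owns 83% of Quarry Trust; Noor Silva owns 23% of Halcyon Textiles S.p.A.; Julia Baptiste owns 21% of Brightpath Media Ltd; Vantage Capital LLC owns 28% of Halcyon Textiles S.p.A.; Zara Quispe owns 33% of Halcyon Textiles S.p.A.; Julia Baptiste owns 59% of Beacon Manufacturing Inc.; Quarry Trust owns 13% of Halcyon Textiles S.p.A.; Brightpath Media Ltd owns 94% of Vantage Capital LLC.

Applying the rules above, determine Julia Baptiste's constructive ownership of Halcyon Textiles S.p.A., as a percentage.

11.8933%

Chain via Brightpath Media Ltd → Vantage Capital LLC (R2): 21% × 94% × 28% = 5.5272% of Halcyon Textiles S.p.A.
Chain via Beacon Manufacturing Inc. → Quarry Trust (R2): 59% × 83% × 13% = 6.3661% of Halcyon Textiles S.p.A.
Aggregating (R1): 5.5272% + 6.3661% = 11.8933%.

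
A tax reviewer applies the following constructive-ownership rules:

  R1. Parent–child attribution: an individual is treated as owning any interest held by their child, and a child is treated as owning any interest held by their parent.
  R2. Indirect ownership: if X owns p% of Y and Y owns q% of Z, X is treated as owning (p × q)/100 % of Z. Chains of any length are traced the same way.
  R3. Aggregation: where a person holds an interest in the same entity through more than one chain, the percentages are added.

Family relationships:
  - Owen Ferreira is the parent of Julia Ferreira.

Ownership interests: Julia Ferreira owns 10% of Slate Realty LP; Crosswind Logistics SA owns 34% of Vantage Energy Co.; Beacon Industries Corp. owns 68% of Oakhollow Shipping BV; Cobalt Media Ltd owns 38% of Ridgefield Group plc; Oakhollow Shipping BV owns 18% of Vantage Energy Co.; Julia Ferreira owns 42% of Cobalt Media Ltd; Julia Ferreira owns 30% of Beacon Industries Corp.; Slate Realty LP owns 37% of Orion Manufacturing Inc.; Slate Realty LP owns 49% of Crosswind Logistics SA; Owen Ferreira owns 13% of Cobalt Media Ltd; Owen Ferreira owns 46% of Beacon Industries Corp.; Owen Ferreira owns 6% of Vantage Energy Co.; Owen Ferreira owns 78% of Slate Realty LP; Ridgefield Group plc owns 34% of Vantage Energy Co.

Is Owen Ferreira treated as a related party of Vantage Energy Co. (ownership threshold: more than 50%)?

By parent–child attribution (R1), Owen Ferreira is treated as also owning Julia Ferreira's interest in Beacon Industries Corp, giving 46% + 30% = 76%.
By parent–child attribution (R1), Owen Ferreira is treated as also owning Julia Ferreira's interest in Cobalt Media Ltd, giving 13% + 42% = 55%.
By parent–child attribution (R1), Owen Ferreira is treated as also owning Julia Ferreira's interest in Slate Realty LP, giving 78% + 10% = 88%.
Chain via Beacon Industries Corp. → Oakhollow Shipping BV (R2): 76% × 68% × 18% = 9.3024% of Vantage Energy Co.
Chain via Cobalt Media Ltd → Ridgefield Group plc (R2): 55% × 38% × 34% = 7.106% of Vantage Energy Co.
Chain via Slate Realty LP → Crosswind Logistics SA (R2): 88% × 49% × 34% = 14.6608% of Vantage Energy Co.
Direct interest in Vantage Energy Co: 6%.
Aggregating (R3): 9.3024% + 7.106% + 14.6608% + 6% = 37.0692%.
37.0692% does not exceed the 50% threshold, so Owen is not a related party to Vantage Energy Co.

No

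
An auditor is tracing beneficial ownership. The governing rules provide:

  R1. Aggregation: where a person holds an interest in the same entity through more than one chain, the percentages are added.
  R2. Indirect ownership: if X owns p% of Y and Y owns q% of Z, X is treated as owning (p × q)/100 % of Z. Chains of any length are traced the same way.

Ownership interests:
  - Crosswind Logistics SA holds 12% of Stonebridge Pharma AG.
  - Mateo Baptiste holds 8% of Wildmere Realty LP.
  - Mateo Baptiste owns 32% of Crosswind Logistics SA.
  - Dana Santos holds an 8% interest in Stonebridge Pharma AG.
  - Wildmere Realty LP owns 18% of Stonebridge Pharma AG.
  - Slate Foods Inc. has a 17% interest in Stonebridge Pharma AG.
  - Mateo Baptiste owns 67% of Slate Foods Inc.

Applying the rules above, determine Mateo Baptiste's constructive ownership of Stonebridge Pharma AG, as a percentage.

16.67%

Chain via Wildmere Realty LP (R2): 8% × 18% = 1.44% of Stonebridge Pharma AG.
Chain via Slate Foods Inc. (R2): 67% × 17% = 11.39% of Stonebridge Pharma AG.
Chain via Crosswind Logistics SA (R2): 32% × 12% = 3.84% of Stonebridge Pharma AG.
Aggregating (R1): 1.44% + 11.39% + 3.84% = 16.67%.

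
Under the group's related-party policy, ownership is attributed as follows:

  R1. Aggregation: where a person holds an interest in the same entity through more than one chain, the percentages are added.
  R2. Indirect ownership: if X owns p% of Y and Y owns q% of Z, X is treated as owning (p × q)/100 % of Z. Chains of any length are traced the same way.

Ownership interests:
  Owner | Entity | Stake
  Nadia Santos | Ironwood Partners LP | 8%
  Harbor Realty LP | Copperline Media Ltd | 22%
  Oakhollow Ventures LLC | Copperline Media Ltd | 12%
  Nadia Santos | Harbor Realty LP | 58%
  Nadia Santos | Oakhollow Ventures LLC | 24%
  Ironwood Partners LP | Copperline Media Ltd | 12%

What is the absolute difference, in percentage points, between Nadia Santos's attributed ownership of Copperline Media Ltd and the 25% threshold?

Chain via Ironwood Partners LP (R2): 8% × 12% = 0.96% of Copperline Media Ltd.
Chain via Harbor Realty LP (R2): 58% × 22% = 12.76% of Copperline Media Ltd.
Chain via Oakhollow Ventures LLC (R2): 24% × 12% = 2.88% of Copperline Media Ltd.
Aggregating (R1): 0.96% + 12.76% + 2.88% = 16.6%.
16.6% falls short of the 25% threshold by 8.4 percentage points.

8.4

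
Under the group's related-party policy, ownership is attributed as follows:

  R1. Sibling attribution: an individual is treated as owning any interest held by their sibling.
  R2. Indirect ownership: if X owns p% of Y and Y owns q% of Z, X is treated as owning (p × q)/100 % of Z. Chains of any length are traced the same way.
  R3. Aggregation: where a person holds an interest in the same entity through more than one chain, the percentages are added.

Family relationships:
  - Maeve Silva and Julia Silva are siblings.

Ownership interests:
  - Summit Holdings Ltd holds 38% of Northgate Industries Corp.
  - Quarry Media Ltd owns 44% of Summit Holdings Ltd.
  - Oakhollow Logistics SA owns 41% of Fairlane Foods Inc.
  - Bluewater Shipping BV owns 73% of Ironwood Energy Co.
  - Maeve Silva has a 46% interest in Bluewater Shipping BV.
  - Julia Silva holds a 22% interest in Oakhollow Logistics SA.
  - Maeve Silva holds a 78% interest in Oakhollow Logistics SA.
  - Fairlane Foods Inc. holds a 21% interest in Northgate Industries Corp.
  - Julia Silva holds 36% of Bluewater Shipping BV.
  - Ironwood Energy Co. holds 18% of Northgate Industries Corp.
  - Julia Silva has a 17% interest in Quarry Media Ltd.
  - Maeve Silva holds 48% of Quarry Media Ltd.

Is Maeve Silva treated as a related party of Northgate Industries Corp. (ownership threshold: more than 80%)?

By sibling attribution (R1), Maeve Silva is treated as also owning Julia Silva's interest in Bluewater Shipping BV, giving 46% + 36% = 82%.
By sibling attribution (R1), Maeve Silva is treated as also owning Julia Silva's interest in Quarry Media Ltd, giving 48% + 17% = 65%.
By sibling attribution (R1), Maeve Silva is treated as also owning Julia Silva's interest in Oakhollow Logistics SA, giving 78% + 22% = 100%.
Chain via Bluewater Shipping BV → Ironwood Energy Co. (R2): 82% × 73% × 18% = 10.7748% of Northgate Industries Corp.
Chain via Quarry Media Ltd → Summit Holdings Ltd (R2): 65% × 44% × 38% = 10.868% of Northgate Industries Corp.
Chain via Oakhollow Logistics SA → Fairlane Foods Inc. (R2): 100% × 41% × 21% = 8.61% of Northgate Industries Corp.
Aggregating (R3): 10.7748% + 10.868% + 8.61% = 30.2528%.
30.2528% does not exceed the 80% threshold, so Maeve is not a related party to Northgate Industries Corp.

No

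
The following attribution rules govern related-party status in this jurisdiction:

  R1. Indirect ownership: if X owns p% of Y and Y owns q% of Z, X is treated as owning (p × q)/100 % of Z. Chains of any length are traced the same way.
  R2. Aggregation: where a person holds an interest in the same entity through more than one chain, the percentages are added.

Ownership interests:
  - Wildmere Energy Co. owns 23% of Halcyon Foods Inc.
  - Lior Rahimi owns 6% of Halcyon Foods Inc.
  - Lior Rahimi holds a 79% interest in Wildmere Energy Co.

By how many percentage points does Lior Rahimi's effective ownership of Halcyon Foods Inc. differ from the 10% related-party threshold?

14.17

Chain via Wildmere Energy Co. (R1): 79% × 23% = 18.17% of Halcyon Foods Inc.
Direct interest in Halcyon Foods Inc: 6%.
Aggregating (R2): 18.17% + 6% = 24.17%.
24.17% exceeds the 10% threshold by 14.17 percentage points.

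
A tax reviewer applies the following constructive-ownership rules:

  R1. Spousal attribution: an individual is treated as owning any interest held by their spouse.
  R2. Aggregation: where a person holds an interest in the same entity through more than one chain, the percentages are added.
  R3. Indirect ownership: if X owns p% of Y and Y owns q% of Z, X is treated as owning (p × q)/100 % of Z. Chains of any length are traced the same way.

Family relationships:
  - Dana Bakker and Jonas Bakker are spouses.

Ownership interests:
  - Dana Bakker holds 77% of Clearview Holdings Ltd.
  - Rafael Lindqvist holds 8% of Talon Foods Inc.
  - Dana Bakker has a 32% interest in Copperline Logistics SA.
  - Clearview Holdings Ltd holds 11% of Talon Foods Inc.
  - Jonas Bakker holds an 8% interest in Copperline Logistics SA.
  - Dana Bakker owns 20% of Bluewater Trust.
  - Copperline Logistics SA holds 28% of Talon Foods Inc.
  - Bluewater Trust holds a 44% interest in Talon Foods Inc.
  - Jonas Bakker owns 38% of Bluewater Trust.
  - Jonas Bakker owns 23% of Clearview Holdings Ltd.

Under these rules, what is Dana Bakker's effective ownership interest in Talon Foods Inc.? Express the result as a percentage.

47.72%

By spousal attribution (R1), Dana Bakker is treated as also owning Jonas Bakker's interest in Clearview Holdings Ltd, giving 77% + 23% = 100%.
By spousal attribution (R1), Dana Bakker is treated as also owning Jonas Bakker's interest in Bluewater Trust, giving 20% + 38% = 58%.
By spousal attribution (R1), Dana Bakker is treated as also owning Jonas Bakker's interest in Copperline Logistics SA, giving 32% + 8% = 40%.
Chain via Clearview Holdings Ltd (R3): 100% × 11% = 11% of Talon Foods Inc.
Chain via Bluewater Trust (R3): 58% × 44% = 25.52% of Talon Foods Inc.
Chain via Copperline Logistics SA (R3): 40% × 28% = 11.2% of Talon Foods Inc.
Aggregating (R2): 11% + 25.52% + 11.2% = 47.72%.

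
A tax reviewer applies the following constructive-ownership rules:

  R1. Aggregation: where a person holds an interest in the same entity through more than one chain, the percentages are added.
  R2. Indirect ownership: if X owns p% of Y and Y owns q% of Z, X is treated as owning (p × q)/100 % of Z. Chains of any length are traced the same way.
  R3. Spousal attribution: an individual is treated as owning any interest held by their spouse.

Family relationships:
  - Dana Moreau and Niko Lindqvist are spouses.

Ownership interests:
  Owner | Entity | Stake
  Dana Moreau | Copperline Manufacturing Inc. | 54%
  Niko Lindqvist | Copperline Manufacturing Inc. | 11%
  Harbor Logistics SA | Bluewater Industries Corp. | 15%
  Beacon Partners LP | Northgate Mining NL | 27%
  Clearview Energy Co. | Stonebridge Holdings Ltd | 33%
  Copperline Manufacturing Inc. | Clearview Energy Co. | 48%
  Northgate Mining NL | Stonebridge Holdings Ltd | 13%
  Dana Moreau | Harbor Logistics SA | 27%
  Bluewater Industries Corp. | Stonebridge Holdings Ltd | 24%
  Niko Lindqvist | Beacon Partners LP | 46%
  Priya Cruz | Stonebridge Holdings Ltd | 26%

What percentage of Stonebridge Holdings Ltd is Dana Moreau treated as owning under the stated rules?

12.8826%

By spousal attribution (R3), Dana Moreau is treated as also owning Niko Lindqvist's interest in Copperline Manufacturing Inc, giving 54% + 11% = 65%.
By spousal attribution (R3), Dana Moreau is treated as owning Niko Lindqvist's 46% interest in Beacon Partners LP.
Chain via Harbor Logistics SA → Bluewater Industries Corp. (R2): 27% × 15% × 24% = 0.972% of Stonebridge Holdings Ltd.
Chain via Copperline Manufacturing Inc. → Clearview Energy Co. (R2): 65% × 48% × 33% = 10.296% of Stonebridge Holdings Ltd.
Chain via Beacon Partners LP → Northgate Mining NL (R2): 46% × 27% × 13% = 1.6146% of Stonebridge Holdings Ltd.
Aggregating (R1): 0.972% + 10.296% + 1.6146% = 12.8826%.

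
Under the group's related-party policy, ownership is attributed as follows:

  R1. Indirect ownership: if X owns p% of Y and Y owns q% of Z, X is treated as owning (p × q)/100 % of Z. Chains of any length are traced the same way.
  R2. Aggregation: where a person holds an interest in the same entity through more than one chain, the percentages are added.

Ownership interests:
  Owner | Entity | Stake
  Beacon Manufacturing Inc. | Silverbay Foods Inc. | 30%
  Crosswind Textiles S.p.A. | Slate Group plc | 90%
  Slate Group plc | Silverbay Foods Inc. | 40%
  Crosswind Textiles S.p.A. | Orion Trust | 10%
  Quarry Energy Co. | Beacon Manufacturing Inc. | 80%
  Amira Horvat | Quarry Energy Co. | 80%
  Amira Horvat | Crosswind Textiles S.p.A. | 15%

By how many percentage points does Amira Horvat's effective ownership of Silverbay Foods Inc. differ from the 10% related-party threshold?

Chain via Crosswind Textiles S.p.A. → Slate Group plc (R1): 15% × 90% × 40% = 5.4% of Silverbay Foods Inc.
Chain via Quarry Energy Co. → Beacon Manufacturing Inc. (R1): 80% × 80% × 30% = 19.2% of Silverbay Foods Inc.
Aggregating (R2): 5.4% + 19.2% = 24.6%.
24.6% exceeds the 10% threshold by 14.6 percentage points.

14.6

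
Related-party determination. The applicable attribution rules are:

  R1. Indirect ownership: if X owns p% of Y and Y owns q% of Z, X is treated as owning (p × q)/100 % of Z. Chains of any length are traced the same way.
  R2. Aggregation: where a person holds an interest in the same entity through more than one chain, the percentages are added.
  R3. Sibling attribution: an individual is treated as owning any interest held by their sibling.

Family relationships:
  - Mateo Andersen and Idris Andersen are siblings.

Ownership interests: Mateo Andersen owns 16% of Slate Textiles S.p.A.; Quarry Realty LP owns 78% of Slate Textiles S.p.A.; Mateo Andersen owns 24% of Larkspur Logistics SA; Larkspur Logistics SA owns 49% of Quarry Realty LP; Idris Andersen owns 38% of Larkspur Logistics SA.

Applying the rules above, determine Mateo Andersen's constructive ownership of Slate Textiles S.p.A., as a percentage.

39.6964%

By sibling attribution (R3), Mateo Andersen is treated as also owning Idris Andersen's interest in Larkspur Logistics SA, giving 24% + 38% = 62%.
Chain via Larkspur Logistics SA → Quarry Realty LP (R1): 62% × 49% × 78% = 23.6964% of Slate Textiles S.p.A.
Direct interest in Slate Textiles S.p.A: 16%.
Aggregating (R2): 23.6964% + 16% = 39.6964%.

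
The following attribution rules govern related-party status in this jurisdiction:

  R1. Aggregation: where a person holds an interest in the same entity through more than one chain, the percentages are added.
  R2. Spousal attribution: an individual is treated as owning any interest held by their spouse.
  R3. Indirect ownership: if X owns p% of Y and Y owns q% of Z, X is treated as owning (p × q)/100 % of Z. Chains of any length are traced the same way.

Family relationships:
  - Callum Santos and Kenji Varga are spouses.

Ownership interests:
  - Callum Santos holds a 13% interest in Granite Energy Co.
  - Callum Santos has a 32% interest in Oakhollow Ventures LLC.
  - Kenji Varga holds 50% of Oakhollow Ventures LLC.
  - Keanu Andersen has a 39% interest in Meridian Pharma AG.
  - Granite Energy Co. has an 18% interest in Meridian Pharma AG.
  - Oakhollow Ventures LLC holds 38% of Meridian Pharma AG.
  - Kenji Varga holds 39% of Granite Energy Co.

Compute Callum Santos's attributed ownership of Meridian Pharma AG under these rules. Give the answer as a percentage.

40.52%

By spousal attribution (R2), Callum Santos is treated as also owning Kenji Varga's interest in Granite Energy Co, giving 13% + 39% = 52%.
By spousal attribution (R2), Callum Santos is treated as also owning Kenji Varga's interest in Oakhollow Ventures LLC, giving 32% + 50% = 82%.
Chain via Granite Energy Co. (R3): 52% × 18% = 9.36% of Meridian Pharma AG.
Chain via Oakhollow Ventures LLC (R3): 82% × 38% = 31.16% of Meridian Pharma AG.
Aggregating (R1): 9.36% + 31.16% = 40.52%.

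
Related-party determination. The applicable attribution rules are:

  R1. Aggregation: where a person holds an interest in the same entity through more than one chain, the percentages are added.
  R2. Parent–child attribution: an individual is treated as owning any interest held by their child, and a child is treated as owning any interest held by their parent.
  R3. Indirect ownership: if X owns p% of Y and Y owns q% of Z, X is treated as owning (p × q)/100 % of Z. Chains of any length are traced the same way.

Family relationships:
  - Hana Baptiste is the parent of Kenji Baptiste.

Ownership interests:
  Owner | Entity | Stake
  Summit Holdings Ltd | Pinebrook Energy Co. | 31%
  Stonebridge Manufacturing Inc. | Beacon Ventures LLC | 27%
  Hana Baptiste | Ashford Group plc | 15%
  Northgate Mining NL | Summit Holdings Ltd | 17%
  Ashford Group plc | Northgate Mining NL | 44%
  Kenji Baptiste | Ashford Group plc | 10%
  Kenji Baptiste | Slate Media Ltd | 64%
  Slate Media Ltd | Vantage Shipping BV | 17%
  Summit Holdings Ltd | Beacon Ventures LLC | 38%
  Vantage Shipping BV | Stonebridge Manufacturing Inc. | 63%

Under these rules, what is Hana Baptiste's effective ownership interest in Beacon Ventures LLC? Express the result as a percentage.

By parent–child attribution (R2), Hana Baptiste is treated as also owning Kenji Baptiste's interest in Ashford Group plc, giving 15% + 10% = 25%.
By parent–child attribution (R2), Hana Baptiste is treated as owning Kenji Baptiste's 64% interest in Slate Media Ltd.
Chain via Ashford Group plc → Northgate Mining NL → Summit Holdings Ltd (R3): 25% × 44% × 17% × 38% = 0.7106% of Beacon Ventures LLC.
Chain via Slate Media Ltd → Vantage Shipping BV → Stonebridge Manufacturing Inc. (R3): 64% × 17% × 63% × 27% = 1.850688% of Beacon Ventures LLC.
Aggregating (R1): 0.7106% + 1.850688% = 2.561288%.

2.561288%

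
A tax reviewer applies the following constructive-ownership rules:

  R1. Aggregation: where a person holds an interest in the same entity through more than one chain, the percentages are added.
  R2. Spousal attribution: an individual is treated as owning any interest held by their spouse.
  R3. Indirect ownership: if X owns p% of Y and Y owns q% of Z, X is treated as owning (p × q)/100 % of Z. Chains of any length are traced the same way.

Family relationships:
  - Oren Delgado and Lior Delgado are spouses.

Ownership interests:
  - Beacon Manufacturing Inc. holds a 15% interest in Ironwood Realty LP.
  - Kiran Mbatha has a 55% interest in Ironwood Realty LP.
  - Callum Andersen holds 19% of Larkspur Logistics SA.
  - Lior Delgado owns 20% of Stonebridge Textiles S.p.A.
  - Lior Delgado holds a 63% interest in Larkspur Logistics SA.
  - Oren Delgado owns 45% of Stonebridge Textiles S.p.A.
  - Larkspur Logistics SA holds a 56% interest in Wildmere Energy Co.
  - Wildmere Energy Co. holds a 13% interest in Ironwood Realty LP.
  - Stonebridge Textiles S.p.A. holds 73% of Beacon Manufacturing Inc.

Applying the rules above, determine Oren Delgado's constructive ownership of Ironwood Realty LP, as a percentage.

11.7039%

By spousal attribution (R2), Oren Delgado is treated as also owning Lior Delgado's interest in Stonebridge Textiles S.p.A, giving 45% + 20% = 65%.
By spousal attribution (R2), Oren Delgado is treated as owning Lior Delgado's 63% interest in Larkspur Logistics SA.
Chain via Stonebridge Textiles S.p.A. → Beacon Manufacturing Inc. (R3): 65% × 73% × 15% = 7.1175% of Ironwood Realty LP.
Chain via Larkspur Logistics SA → Wildmere Energy Co. (R3): 63% × 56% × 13% = 4.5864% of Ironwood Realty LP.
Aggregating (R1): 7.1175% + 4.5864% = 11.7039%.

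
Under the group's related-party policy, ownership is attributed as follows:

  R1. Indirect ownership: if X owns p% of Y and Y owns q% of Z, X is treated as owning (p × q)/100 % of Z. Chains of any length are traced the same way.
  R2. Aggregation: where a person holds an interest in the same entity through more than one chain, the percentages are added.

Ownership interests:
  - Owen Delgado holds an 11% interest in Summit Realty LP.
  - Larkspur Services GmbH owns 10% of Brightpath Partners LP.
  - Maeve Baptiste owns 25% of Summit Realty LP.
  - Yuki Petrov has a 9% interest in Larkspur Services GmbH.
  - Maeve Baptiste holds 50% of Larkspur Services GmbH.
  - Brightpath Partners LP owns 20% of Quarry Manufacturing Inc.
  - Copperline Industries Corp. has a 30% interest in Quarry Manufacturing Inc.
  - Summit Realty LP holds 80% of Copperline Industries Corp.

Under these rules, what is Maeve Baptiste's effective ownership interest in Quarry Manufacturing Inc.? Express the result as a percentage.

7%

Chain via Summit Realty LP → Copperline Industries Corp. (R1): 25% × 80% × 30% = 6% of Quarry Manufacturing Inc.
Chain via Larkspur Services GmbH → Brightpath Partners LP (R1): 50% × 10% × 20% = 1% of Quarry Manufacturing Inc.
Aggregating (R2): 6% + 1% = 7%.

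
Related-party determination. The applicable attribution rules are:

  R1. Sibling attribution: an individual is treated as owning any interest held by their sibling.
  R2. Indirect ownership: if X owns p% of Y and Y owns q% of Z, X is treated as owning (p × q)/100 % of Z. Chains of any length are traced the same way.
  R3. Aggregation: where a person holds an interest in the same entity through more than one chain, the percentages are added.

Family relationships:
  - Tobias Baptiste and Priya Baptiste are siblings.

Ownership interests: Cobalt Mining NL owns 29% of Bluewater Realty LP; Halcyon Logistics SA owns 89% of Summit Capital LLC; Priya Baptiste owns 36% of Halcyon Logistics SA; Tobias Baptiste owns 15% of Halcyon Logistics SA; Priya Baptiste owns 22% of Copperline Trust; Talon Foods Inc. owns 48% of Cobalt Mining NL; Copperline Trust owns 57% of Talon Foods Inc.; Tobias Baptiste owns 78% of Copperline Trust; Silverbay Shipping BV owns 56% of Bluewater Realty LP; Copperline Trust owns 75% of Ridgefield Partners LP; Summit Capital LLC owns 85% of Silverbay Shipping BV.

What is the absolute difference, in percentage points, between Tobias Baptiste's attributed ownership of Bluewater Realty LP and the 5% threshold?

24.54004

By sibling attribution (R1), Tobias Baptiste is treated as also owning Priya Baptiste's interest in Halcyon Logistics SA, giving 15% + 36% = 51%.
By sibling attribution (R1), Tobias Baptiste is treated as also owning Priya Baptiste's interest in Copperline Trust, giving 78% + 22% = 100%.
Chain via Halcyon Logistics SA → Summit Capital LLC → Silverbay Shipping BV (R2): 51% × 89% × 85% × 56% = 21.60564% of Bluewater Realty LP.
Chain via Copperline Trust → Talon Foods Inc. → Cobalt Mining NL (R2): 100% × 57% × 48% × 29% = 7.9344% of Bluewater Realty LP.
Aggregating (R3): 21.60564% + 7.9344% = 29.54004%.
29.54004% exceeds the 5% threshold by 24.54004 percentage points.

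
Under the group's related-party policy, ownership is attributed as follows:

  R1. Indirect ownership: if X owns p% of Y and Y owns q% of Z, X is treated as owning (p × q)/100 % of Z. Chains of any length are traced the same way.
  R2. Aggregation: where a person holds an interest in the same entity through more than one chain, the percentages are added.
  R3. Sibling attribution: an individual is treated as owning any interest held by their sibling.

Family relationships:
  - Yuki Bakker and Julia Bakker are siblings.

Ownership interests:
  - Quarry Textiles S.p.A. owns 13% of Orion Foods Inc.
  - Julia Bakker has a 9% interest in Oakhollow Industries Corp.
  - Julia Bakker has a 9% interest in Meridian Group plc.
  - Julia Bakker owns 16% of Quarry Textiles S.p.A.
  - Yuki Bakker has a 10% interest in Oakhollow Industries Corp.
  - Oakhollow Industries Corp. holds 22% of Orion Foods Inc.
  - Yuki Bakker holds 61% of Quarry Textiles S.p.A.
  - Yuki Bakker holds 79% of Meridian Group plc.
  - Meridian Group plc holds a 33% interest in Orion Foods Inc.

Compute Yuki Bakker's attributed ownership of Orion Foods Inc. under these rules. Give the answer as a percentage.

43.23%

By sibling attribution (R3), Yuki Bakker is treated as also owning Julia Bakker's interest in Oakhollow Industries Corp, giving 10% + 9% = 19%.
By sibling attribution (R3), Yuki Bakker is treated as also owning Julia Bakker's interest in Quarry Textiles S.p.A, giving 61% + 16% = 77%.
By sibling attribution (R3), Yuki Bakker is treated as also owning Julia Bakker's interest in Meridian Group plc, giving 79% + 9% = 88%.
Chain via Oakhollow Industries Corp. (R1): 19% × 22% = 4.18% of Orion Foods Inc.
Chain via Quarry Textiles S.p.A. (R1): 77% × 13% = 10.01% of Orion Foods Inc.
Chain via Meridian Group plc (R1): 88% × 33% = 29.04% of Orion Foods Inc.
Aggregating (R2): 4.18% + 10.01% + 29.04% = 43.23%.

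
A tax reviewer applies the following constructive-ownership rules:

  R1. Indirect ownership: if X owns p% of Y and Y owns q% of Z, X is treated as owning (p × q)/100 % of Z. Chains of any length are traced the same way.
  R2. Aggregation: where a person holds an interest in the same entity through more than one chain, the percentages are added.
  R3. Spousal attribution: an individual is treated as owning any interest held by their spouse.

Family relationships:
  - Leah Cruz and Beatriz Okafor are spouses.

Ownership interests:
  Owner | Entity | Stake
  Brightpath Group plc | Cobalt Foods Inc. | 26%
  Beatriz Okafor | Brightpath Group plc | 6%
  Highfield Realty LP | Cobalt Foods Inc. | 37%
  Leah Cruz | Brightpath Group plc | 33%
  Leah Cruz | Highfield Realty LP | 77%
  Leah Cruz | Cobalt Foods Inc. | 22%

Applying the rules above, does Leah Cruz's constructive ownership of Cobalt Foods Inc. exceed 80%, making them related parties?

No

By spousal attribution (R3), Leah Cruz is treated as also owning Beatriz Okafor's interest in Brightpath Group plc, giving 33% + 6% = 39%.
Chain via Brightpath Group plc (R1): 39% × 26% = 10.14% of Cobalt Foods Inc.
Chain via Highfield Realty LP (R1): 77% × 37% = 28.49% of Cobalt Foods Inc.
Direct interest in Cobalt Foods Inc: 22%.
Aggregating (R2): 10.14% + 28.49% + 22% = 60.63%.
60.63% does not exceed the 80% threshold, so Leah is not a related party to Cobalt Foods Inc.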